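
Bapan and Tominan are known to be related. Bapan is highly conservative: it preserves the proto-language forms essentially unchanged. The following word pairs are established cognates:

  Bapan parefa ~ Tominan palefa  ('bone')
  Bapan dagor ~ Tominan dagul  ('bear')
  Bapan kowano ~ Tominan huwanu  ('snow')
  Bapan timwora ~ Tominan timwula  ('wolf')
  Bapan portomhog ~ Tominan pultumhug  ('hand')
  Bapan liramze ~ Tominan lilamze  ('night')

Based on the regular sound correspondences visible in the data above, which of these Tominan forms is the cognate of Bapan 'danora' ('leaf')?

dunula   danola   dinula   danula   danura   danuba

danula

dagor ~ dagul, timwora ~ timwula — Bapan o corresponds to Tominan u after a consonant, before r.
timwora ~ timwula, liramze ~ lilamze — Bapan r corresponds to Tominan l between vowels (before a back vowel).
Applying these to Bapan 'danora':
  danora → danura   (o→u after a consonant, before r)
  danura → danula   (r→l between vowels (before a back vowel))
So the Tominan cognate is 'danula'.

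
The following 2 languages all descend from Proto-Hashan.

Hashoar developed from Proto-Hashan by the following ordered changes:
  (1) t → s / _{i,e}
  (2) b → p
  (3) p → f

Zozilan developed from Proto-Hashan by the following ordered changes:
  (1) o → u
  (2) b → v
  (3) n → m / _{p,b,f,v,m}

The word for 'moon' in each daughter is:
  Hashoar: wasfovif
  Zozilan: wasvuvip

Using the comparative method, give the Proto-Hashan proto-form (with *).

*wasbovip

Position 8: Hashoar has f, Zozilan has p. Zozilan preserves p here (none of its changes turn any other segment into p), so the proto-segment is *p.
Position 5: Hashoar has o, Zozilan has u. Hashoar preserves o here (none of its changes turn any other segment into o), so the proto-segment is *o.
This points to *wasbovip. Verify forward in each daughter:
Hashoar: *wasbovip
  wasbovip (rule 1 does not apply)
  wasbovip → waspovip   [unconditioned shift]
  waspovip → wasfovif   [unconditioned shift]
  giving Hashoar wasfovif.
Zozilan: *wasbovip > wasbuvip > wasvuvip  (by vowel merger, unconditioned shift)
Only *wasbovip yields all of Hashoar wasfovif, Zozilan wasvuvip.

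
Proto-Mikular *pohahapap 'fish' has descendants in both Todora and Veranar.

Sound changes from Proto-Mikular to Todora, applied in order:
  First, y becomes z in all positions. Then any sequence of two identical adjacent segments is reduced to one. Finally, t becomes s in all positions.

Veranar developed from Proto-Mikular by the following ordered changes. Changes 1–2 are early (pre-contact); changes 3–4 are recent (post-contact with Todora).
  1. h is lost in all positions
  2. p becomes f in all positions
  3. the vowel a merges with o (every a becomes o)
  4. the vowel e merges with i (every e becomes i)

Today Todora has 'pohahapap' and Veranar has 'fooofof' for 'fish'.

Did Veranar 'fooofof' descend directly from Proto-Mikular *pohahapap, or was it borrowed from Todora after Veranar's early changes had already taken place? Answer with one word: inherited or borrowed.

inherited

If inherited, *pohahapap would pass through all of Veranar's changes:
Veranar: start from *pohahapap.
  rule 1 (h-loss): pohahapap → poaapap
  rule 2 (unconditioned shift): poaapap → foaafaf
  rule 3 (vowel merger): foaafaf → fooofof
  rule 4: no change — fooofof
  ⇒ Veranar fooofof
If borrowed from Todora 'pohahapap' after the early changes, it would undergo only the recent ones:
  rule 3 (vowel merger): pohahapap → pohohopop
  rule 4 (vowel merger): no change (pohohopop)
  ⇒ as a loan: pohohopop
Veranar 'fooofof' matches the inherited outcome exactly, so it is an inherited cognate, not a loan.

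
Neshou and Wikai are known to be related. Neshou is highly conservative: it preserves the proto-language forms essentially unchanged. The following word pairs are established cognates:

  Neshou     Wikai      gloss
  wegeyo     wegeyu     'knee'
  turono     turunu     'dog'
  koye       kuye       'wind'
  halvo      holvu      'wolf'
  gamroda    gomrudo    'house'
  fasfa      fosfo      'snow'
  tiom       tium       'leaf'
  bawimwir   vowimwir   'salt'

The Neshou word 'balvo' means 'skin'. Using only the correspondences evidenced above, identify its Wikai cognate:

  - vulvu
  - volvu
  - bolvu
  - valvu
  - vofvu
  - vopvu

bawimwir ~ vowimwir — Neshou b corresponds to Wikai v word-initially before a back vowel.
halvo ~ holvu, fasfa ~ fosfo — Neshou a corresponds to Wikai o after a consonant, before a consonant other than r, m, n, p, b, f, v.
wegeyo ~ wegeyu, turono ~ turunu — Neshou o corresponds to Wikai u word-finally.
Applying these to Neshou 'balvo':
  balvo → valvo   (b→v word-initially before a back vowel)
  valvo → volvo   (a→o after a consonant, before a consonant other than r, m, n, p, b, f, v)
  volvo → volvu   (o→u word-finally)
So the Wikai cognate is 'volvu'.

volvu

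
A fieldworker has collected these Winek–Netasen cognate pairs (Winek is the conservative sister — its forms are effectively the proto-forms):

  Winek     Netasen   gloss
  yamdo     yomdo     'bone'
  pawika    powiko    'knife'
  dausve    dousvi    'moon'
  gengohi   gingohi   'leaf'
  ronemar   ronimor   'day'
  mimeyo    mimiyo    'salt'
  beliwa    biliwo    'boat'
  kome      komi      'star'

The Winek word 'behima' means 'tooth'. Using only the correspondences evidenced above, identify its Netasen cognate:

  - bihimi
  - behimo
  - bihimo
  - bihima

mimeyo ~ mimiyo, beliwa ~ biliwo — Winek e corresponds to Netasen i after a consonant, before a consonant other than r, m, n, p, b, f, v.
pawika ~ powiko, beliwa ~ biliwo — Winek a corresponds to Netasen o word-finally.
Applying these to Winek 'behima':
  behima → bihima   (e→i after a consonant, before a consonant other than r, m, n, p, b, f, v)
  bihima → bihimo   (a→o word-finally)
So the Netasen cognate is 'bihimo'.

bihimo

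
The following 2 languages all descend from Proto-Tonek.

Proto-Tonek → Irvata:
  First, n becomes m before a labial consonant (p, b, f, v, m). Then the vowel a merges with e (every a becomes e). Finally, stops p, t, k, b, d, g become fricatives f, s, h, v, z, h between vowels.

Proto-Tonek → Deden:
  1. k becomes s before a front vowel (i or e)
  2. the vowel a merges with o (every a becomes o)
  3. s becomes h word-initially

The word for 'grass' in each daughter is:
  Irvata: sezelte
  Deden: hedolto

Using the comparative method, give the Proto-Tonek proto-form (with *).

*sedalta

Position 4: Irvata has e, Deden has o. Taking the neighbouring segments as reconstructed: Irvata e could go back to *a or *e; Deden o could go back to *a or *o — the one source consistent with every daughter is *a.
Position 1: Irvata has s, Deden has h. Taking the neighbouring segments as reconstructed: Irvata s can only go back to *s; Deden h could go back to *k or *s or *h — the one source consistent with every daughter is *s.
Continuing position by position gives *sedalta; check it forward:
Irvata: start from *sedalta.
  rule 1: no change — sedalta
  rule 2 (vowel merger): sedalta → sedelte
  rule 3 (intervocalic lenition): sedelte → sezelte
  ⇒ Irvata sezelte
Deden: start from *sedalta.
  rule 1: no change — sedalta
  rule 2 (vowel merger): sedalta → sedolto
  rule 3 (debuccalisation): sedolto → hedolto
  ⇒ Deden hedolto
No other proto-form is consistent with every reflex, so the reconstruction is *sedalta.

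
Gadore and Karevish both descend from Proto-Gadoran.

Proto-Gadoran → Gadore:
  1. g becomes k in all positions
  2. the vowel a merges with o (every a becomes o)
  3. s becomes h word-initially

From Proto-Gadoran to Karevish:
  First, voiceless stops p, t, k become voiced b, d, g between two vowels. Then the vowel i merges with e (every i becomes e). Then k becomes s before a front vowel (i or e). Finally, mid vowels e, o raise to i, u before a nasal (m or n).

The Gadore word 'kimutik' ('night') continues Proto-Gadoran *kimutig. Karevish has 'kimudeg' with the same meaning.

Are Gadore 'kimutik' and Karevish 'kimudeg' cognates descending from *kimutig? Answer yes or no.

Derive the expected Karevish reflex of *kimutig:
Karevish: start from *kimutig.
  rule 1 (intervocalic voicing): kimutig → kimudig
  rule 2 (vowel merger): kimudig → kemudeg
  rule 3 (palatalisation): kemudeg → semudeg
  rule 4 (pre-nasal raising): semudeg → simudeg
  ⇒ Karevish simudeg
The regular Karevish reflex would be 'simudeg', but the attested form is 'kimudeg'. The correspondence is irregular, so they are not cognates (the Karevish form has a different source).

no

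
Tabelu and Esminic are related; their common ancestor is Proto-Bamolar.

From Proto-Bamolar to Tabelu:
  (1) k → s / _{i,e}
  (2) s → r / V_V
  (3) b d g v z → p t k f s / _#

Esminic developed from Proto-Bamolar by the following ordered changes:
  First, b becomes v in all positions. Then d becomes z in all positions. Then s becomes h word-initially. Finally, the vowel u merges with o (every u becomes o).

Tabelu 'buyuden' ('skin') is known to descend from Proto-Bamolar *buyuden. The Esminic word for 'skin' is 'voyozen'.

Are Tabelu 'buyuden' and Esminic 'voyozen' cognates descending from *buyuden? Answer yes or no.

Derive the expected Esminic reflex of *buyuden:
Esminic: *buyuden > vuyuden > vuyuzen > voyozen  (by unconditioned shift, unconditioned shift, vowel merger)
Esminic 'voyozen' matches the regular reflex exactly, so the pair is cognate.

yes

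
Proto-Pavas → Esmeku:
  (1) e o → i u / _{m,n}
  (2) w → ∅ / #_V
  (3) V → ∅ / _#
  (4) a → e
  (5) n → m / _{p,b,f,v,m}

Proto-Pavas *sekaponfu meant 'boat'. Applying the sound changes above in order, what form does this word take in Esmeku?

sekepumf

Esmeku: start from *sekaponfu.
  rule 1 (pre-nasal raising): sekaponfu → sekapunfu
  rule 2: no change — sekapunfu
  rule 3 (apocope): sekapunfu → sekapunf
  rule 4 (vowel merger): sekapunf → sekepunf
  rule 5 (nasal place assimilation): sekepunf → sekepumf
  ⇒ Esmeku sekepumf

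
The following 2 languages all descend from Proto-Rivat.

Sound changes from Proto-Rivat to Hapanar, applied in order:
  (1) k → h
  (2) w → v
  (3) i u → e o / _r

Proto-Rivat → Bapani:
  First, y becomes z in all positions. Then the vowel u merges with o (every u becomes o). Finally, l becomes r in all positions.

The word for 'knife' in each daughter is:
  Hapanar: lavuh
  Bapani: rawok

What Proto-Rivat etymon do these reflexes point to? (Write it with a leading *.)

*lawuk

Position 1: Hapanar has l, Bapani has r. Hapanar preserves l here (none of its changes turn any other segment into l), so the proto-segment is *l.
Position 4: Hapanar has u, Bapani has o. Hapanar preserves u here (none of its changes turn any other segment into u), so the proto-segment is *u.
Position 5: Hapanar has h, Bapani has k. Bapani preserves k here (none of its changes turn any other segment into k), so the proto-segment is *k.
Continuing position by position gives *lawuk; check it forward:
Hapanar: start from *lawuk.
  rule 1 (unconditioned shift): lawuk → lawuh
  rule 2 (unconditioned shift): lawuh → lavuh
  rule 3: no change — lavuh
  ⇒ Hapanar lavuh
Bapani: start from *lawuk.
  rule 1: no change — lawuk
  rule 2 (vowel merger): lawuk → lawok
  rule 3 (unconditioned shift): lawok → rawok
  ⇒ Bapani rawok
*lawuk is the unique common source.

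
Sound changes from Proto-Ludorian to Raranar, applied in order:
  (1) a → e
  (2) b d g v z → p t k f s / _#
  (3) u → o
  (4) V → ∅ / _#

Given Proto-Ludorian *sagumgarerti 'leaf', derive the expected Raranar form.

Raranar: *sagumgarerti > segumgererti > segomgererti > segomgerert  (by vowel merger, vowel merger, apocope)

segomgerert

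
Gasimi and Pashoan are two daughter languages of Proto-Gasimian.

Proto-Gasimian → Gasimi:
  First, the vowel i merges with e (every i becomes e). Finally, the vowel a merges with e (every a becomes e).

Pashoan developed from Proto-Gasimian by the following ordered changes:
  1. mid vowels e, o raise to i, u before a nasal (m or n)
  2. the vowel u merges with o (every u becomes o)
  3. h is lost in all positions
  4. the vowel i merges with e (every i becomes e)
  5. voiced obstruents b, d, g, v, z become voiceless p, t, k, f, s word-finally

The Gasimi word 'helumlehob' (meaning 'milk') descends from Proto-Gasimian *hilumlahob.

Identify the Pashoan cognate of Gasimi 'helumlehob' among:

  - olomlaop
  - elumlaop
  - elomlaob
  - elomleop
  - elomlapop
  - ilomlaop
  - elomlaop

elomlaop

Pashoan: *hilumlahob > hilomlahob > ilomlaob > elomlaob > elomlaop  (by vowel merger, h-loss, vowel merger, final devoicing)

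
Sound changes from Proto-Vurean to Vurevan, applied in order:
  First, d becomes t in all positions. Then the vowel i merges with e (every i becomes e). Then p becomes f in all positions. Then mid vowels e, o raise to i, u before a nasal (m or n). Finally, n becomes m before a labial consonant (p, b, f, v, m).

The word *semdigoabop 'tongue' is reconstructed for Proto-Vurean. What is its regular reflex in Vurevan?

Vurevan: *semdigoabop > semtigoabop > semtegoabop > semtegoabof > simtegoabof  (by unconditioned shift, vowel merger, unconditioned shift, pre-nasal raising)

simtegoabof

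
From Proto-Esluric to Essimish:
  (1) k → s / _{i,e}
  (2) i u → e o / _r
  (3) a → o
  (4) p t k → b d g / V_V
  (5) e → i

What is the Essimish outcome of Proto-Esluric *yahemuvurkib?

Essimish: *yahemuvurkib
  yahemuvurkib → yahemuvursib   [palatalisation]
  yahemuvursib → yahemuvorsib   [pre-rhotic lowering]
  yahemuvorsib → yohemuvorsib   [vowel merger]
  yohemuvorsib (rule 4 does not apply)
  yohemuvorsib → yohimuvorsib   [vowel merger]
  giving Essimish yohimuvorsib.

yohimuvorsib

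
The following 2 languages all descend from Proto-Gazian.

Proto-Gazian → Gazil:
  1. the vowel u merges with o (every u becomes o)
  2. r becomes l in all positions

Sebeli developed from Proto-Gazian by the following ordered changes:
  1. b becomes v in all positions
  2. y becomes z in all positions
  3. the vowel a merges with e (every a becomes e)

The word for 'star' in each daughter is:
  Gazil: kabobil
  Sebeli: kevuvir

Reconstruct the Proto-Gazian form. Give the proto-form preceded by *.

Position 3: Gazil has b, Sebeli has v. Gazil preserves b here (none of its changes turn any other segment into b), so the proto-segment is *b.
Position 5: Gazil has b, Sebeli has v. Gazil preserves b here (none of its changes turn any other segment into b), so the proto-segment is *b.
Position 4: Gazil has o, Sebeli has u. Sebeli preserves u here (none of its changes turn any other segment into u), so the proto-segment is *u.
This points to *kabubir. Verify forward in each daughter:
Gazil: *kabubir
  kabubir → kabobir   [vowel merger]
  kabobir → kabobil   [unconditioned shift]
  giving Gazil kabobil.
Sebeli: *kabubir
  kabubir → kavuvir   [unconditioned shift]
  kavuvir (rule 2 does not apply)
  kavuvir → kevuvir   [vowel merger]
  giving Sebeli kevuvir.
Only *kabubir yields all of Gazil kabobil, Sebeli kevuvir.

*kabubir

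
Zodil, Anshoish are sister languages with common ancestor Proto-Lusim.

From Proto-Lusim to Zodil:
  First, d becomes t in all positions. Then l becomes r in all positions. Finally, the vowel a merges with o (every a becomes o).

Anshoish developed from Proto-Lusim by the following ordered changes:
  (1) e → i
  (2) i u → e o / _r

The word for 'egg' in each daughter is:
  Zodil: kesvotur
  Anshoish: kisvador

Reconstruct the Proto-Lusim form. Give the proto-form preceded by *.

*kesvadur

Position 6: Zodil has t, Anshoish has d. Anshoish preserves d here (none of its changes turn any other segment into d), so the proto-segment is *d.
Position 2: Zodil has e, Anshoish has i. Zodil preserves e here (none of its changes turn any other segment into e), so the proto-segment is *e.
Position 7: Zodil has u, Anshoish has o. Zodil preserves u here (none of its changes turn any other segment into u), so the proto-segment is *u.
This points to *kesvadur. Verify forward in each daughter:
Zodil: start from *kesvadur.
  rule 1 (unconditioned shift): kesvadur → kesvatur
  rule 2: no change — kesvatur
  rule 3 (vowel merger): kesvatur → kesvotur
  ⇒ Zodil kesvotur
Anshoish: *kesvadur
  kesvadur → kisvadur   [vowel merger]
  kisvadur → kisvador   [pre-rhotic lowering]
  giving Anshoish kisvador.
Only *kesvadur yields all of Zodil kesvotur, Anshoish kisvador.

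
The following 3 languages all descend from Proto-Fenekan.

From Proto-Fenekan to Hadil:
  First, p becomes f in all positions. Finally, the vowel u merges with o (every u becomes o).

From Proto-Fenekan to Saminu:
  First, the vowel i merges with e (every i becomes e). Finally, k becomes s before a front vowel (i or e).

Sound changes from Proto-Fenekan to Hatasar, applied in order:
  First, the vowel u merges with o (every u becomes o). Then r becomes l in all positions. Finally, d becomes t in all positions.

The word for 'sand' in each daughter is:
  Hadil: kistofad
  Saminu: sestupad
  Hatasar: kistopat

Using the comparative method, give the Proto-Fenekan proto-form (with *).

*kistupad

Position 6: Hadil has f, Saminu has p, Hatasar has p. Saminu preserves p here (none of its changes turn any other segment into p), so the proto-segment is *p.
Position 8: Hadil has d, Saminu has d, Hatasar has t. Hadil preserves d here (none of its changes turn any other segment into d), so the proto-segment is *d.
Continuing position by position gives *kistupad; check it forward:
Hadil: *kistupad
  kistupad → kistufad   [unconditioned shift]
  kistufad → kistofad   [vowel merger]
  giving Hadil kistofad.
Saminu: *kistupad > kestupad > sestupad  (by vowel merger, palatalisation)
Hatasar: *kistupad > kistopad > kistopat  (by vowel merger, unconditioned shift)
*kistupad is the unique common source.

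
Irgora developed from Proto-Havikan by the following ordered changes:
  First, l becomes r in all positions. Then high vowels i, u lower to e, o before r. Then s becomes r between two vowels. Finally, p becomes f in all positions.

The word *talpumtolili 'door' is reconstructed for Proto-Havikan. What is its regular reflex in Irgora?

Irgora: *talpumtolili > tarpumtoriri > tarpumtoreri > tarfumtoreri  (by unconditioned shift, pre-rhotic lowering, unconditioned shift)

tarfumtoreri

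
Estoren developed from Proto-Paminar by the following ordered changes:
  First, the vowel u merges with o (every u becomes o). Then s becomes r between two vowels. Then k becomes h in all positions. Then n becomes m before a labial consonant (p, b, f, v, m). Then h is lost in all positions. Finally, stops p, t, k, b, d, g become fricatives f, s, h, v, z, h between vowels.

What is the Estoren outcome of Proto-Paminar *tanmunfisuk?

tammomfiro

Estoren: *tanmunfisuk
  tanmunfisuk → tanmonfisok   [vowel merger]
  tanmonfisok → tanmonfirok   [rhotacism]
  tanmonfirok → tanmonfiroh   [unconditioned shift]
  tanmonfiroh → tammomfiroh   [nasal place assimilation]
  tammomfiroh → tammomfiro   [h-loss]
  tammomfiro (rule 6 does not apply)
  giving Estoren tammomfiro.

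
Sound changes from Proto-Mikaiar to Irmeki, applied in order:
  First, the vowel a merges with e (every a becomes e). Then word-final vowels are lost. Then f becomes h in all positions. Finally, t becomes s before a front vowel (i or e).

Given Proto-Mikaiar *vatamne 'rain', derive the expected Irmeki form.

vesemn

Irmeki: *vatamne
  vatamne → vetemne   [vowel merger]
  vetemne → vetemn   [apocope]
  vetemn (rule 3 does not apply)
  vetemn → vesemn   [palatalisation]
  giving Irmeki vesemn.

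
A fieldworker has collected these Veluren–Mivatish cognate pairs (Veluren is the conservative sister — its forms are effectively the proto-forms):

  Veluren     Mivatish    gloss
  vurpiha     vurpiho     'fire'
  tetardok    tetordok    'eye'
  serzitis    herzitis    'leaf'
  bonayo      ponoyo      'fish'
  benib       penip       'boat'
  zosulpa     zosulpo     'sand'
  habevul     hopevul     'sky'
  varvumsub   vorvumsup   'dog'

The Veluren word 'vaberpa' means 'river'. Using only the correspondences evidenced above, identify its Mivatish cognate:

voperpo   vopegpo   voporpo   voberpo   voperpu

habevul ~ hopevul — Veluren a corresponds to Mivatish o after a consonant, before a labial obstruent.
habevul ~ hopevul — Veluren b corresponds to Mivatish p between vowels (before a front vowel).
vurpiha ~ vurpiho, zosulpa ~ zosulpo — Veluren a corresponds to Mivatish o word-finally.
Applying these to Veluren 'vaberpa':
  vaberpa → voberpa   (a→o after a consonant, before a labial obstruent)
  voberpa → voperpa   (b→p between vowels (before a front vowel))
  voperpa → voperpo   (a→o word-finally)
So the Mivatish cognate is 'voperpo'.

voperpo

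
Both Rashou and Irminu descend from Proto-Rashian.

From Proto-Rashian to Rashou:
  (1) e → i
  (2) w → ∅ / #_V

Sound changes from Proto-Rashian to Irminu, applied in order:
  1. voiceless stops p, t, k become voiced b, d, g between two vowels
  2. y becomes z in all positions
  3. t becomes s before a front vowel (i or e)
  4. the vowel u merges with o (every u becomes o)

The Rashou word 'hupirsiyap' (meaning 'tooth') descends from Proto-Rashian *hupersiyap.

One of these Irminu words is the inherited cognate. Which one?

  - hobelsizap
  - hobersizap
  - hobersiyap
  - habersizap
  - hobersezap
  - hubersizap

hobersizap

Irminu: start from *hupersiyap.
  rule 1 (intervocalic voicing): hupersiyap → hubersiyap
  rule 2 (unconditioned shift): hubersiyap → hubersizap
  rule 3: no change — hubersizap
  rule 4 (vowel merger): hubersizap → hobersizap
  ⇒ Irminu hobersizap
Only 'hobersizap' matches the regular Irminu development of *hupersiyap.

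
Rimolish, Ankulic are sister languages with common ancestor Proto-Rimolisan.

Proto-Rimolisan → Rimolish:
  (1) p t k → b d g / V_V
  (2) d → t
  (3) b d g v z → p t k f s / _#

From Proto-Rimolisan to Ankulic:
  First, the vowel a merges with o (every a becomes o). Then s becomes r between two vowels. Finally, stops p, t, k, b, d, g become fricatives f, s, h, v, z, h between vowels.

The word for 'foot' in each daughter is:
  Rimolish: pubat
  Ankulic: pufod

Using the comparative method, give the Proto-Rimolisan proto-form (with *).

Position 3: Rimolish has b, Ankulic has f. Taking the neighbouring segments as reconstructed: Rimolish b could go back to *p or *b; Ankulic f could go back to *p or *f — the one source consistent with every daughter is *p.
Position 5: Rimolish has t, Ankulic has d. Ankulic preserves d here (none of its changes turn any other segment into d), so the proto-segment is *d.
This points to *pupad. Verify forward in each daughter:
Rimolish: start from *pupad.
  rule 1 (intervocalic voicing): pupad → pubad
  rule 2 (unconditioned shift): pubad → pubat
  rule 3: no change — pubat
  ⇒ Rimolish pubat
Ankulic: *pupad > pupod > pufod  (by vowel merger, intervocalic lenition)
No other proto-form is consistent with every reflex, so the reconstruction is *pupad.

*pupad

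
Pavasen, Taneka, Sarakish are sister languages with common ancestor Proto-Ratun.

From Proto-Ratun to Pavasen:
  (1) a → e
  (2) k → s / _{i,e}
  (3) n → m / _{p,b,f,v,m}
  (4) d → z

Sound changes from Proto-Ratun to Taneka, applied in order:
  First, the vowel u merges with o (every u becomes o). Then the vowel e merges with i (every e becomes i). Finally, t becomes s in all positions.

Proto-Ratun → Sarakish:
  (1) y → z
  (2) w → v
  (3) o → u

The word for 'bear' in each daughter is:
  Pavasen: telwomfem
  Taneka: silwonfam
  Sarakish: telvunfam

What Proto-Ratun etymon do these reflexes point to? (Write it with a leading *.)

Position 4: Pavasen has w, Taneka has w, Sarakish has v. Pavasen preserves w here (none of its changes turn any other segment into w), so the proto-segment is *w.
Position 5: Pavasen has o, Taneka has o, Sarakish has u. Pavasen preserves o here (none of its changes turn any other segment into o), so the proto-segment is *o.
Position 1: Pavasen has t, Taneka has s, Sarakish has t. Pavasen preserves t here (none of its changes turn any other segment into t), so the proto-segment is *t.
Verify the candidate proto-form against each daughter:
Pavasen: start from *telwonfam.
  rule 1 (vowel merger): telwonfam → telwonfem
  rule 2: no change — telwonfem
  rule 3 (nasal place assimilation): telwonfem → telwomfem
  rule 4: no change — telwomfem
  ⇒ Pavasen telwomfem
Taneka: start from *telwonfam.
  rule 1: no change — telwonfam
  rule 2 (vowel merger): telwonfam → tilwonfam
  rule 3 (unconditioned shift): tilwonfam → silwonfam
  ⇒ Taneka silwonfam
Sarakish: *telwonfam
  telwonfam (rule 1 does not apply)
  telwonfam → telvonfam   [unconditioned shift]
  telvonfam → telvunfam   [vowel merger]
  giving Sarakish telvunfam.
No other proto-form is consistent with every reflex, so the reconstruction is *telwonfam.

*telwonfam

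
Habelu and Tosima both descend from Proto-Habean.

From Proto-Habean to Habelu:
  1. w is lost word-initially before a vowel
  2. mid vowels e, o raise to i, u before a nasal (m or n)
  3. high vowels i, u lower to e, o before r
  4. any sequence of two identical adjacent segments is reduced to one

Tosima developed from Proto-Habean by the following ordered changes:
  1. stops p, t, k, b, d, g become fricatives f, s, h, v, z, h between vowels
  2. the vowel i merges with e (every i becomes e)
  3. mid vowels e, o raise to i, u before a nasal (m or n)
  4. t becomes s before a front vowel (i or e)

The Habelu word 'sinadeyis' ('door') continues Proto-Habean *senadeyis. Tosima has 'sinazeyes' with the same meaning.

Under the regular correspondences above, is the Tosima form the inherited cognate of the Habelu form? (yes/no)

yes

Derive the expected Tosima reflex of *senadeyis:
Tosima: start from *senadeyis.
  rule 1 (intervocalic lenition): senadeyis → senazeyis
  rule 2 (vowel merger): senazeyis → senazeyes
  rule 3 (pre-nasal raising): senazeyes → sinazeyes
  rule 4: no change — sinazeyes
  ⇒ Tosima sinazeyes
Tosima 'sinazeyes' matches the regular reflex exactly, so the pair is cognate.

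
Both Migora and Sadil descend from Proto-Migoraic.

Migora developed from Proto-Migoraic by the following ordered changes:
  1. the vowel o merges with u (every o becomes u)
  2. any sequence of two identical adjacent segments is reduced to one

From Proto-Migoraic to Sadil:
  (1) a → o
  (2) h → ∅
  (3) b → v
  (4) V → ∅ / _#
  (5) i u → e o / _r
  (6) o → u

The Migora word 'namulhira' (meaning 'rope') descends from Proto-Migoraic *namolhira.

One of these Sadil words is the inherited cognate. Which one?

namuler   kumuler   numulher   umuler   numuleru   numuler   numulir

Sadil: start from *namolhira.
  rule 1 (vowel merger): namolhira → nomolhiro
  rule 2 (h-loss): nomolhiro → nomoliro
  rule 3: no change — nomoliro
  rule 4 (apocope): nomoliro → nomolir
  rule 5 (pre-rhotic lowering): nomolir → nomoler
  rule 6 (vowel merger): nomoler → numuler
  ⇒ Sadil numuler
The other candidates each miss or misapply at least one Sadil change.

numuler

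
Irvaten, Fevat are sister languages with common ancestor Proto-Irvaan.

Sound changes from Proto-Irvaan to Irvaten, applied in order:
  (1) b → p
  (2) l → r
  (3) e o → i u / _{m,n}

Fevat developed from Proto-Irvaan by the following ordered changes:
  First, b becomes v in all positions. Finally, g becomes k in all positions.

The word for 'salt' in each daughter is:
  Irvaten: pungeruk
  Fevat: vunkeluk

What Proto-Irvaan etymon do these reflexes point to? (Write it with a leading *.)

*bungeluk

Position 1: Irvaten has p, Fevat has v. Taking the neighbouring segments as reconstructed: Irvaten p could go back to *p or *b; Fevat v could go back to *b or *v — the one source consistent with every daughter is *b.
Position 6: Irvaten has r, Fevat has l. Fevat preserves l here (none of its changes turn any other segment into l), so the proto-segment is *l.
Continuing position by position gives *bungeluk; check it forward:
Irvaten: start from *bungeluk.
  rule 1 (unconditioned shift): bungeluk → pungeluk
  rule 2 (unconditioned shift): pungeluk → pungeruk
  rule 3: no change — pungeruk
  ⇒ Irvaten pungeruk
Fevat: *bungeluk
  bungeluk → vungeluk   [unconditioned shift]
  vungeluk → vunkeluk   [unconditioned shift]
  giving Fevat vunkeluk.
No other proto-form is consistent with every reflex, so the reconstruction is *bungeluk.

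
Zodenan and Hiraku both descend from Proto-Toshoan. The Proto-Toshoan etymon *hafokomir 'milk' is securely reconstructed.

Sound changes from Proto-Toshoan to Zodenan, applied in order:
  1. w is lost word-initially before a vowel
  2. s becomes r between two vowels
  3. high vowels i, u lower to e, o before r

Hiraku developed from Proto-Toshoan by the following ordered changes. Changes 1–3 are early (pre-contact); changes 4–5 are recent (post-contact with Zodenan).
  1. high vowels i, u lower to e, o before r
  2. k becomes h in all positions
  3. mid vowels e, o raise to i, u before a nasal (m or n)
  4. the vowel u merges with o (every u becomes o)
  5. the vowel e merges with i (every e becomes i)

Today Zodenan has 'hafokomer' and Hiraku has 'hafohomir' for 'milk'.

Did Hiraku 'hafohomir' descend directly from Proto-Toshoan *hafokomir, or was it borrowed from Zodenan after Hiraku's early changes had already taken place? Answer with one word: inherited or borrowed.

If inherited, *hafokomir would pass through all of Hiraku's changes:
Hiraku: start from *hafokomir.
  rule 1 (pre-rhotic lowering): hafokomir → hafokomer
  rule 2 (unconditioned shift): hafokomer → hafohomer
  rule 3 (pre-nasal raising): hafohomer → hafohumer
  rule 4 (vowel merger): hafohumer → hafohomer
  rule 5 (vowel merger): hafohomer → hafohomir
  ⇒ Hiraku hafohomir
If borrowed from Zodenan 'hafokomer' after the early changes, it would undergo only the recent ones:
  rule 4 (vowel merger): no change (hafokomer)
  rule 5 (vowel merger): hafokomer → hafokomir
  ⇒ as a loan: hafokomir
Hiraku 'hafohomir' matches the inherited outcome exactly, so it is an inherited cognate, not a loan.

inherited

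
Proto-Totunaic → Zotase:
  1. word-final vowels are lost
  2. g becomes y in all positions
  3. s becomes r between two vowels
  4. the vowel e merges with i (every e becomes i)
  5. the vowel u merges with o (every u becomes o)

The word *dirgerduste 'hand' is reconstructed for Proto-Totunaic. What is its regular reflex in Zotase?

Zotase: *dirgerduste
  dirgerduste → dirgerdust   [apocope]
  dirgerdust → diryerdust   [unconditioned shift]
  diryerdust (rule 3 does not apply)
  diryerdust → diryirdust   [vowel merger]
  diryirdust → diryirdost   [vowel merger]
  giving Zotase diryirdost.

diryirdost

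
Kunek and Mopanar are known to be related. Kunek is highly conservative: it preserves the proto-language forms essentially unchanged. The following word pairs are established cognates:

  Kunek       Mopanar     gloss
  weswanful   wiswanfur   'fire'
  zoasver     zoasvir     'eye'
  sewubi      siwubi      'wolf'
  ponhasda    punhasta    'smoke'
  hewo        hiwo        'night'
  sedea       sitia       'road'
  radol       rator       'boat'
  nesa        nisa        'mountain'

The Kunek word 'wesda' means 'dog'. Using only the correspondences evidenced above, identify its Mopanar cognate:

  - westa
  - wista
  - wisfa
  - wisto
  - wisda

weswanful ~ wiswanfur, sewubi ~ siwubi — Kunek e corresponds to Mopanar i after a consonant, before a consonant other than r, m, n, p, b, f, v.
ponhasda ~ punhasta — Kunek d corresponds to Mopanar t after a consonant, before a back vowel.
Applying these to Kunek 'wesda':
  wesda → wisda   (e→i after a consonant, before a consonant other than r, m, n, p, b, f, v)
  wisda → wista   (d→t after a consonant, before a back vowel)
So the Mopanar cognate is 'wista'.

wista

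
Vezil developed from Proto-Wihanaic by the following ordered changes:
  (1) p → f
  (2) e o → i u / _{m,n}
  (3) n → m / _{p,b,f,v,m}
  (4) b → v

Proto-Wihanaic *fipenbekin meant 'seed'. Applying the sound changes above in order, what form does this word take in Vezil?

fifimvekin

Vezil: *fipenbekin
  fipenbekin → fifenbekin   [unconditioned shift]
  fifenbekin → fifinbekin   [pre-nasal raising]
  fifinbekin → fifimbekin   [nasal place assimilation]
  fifimbekin → fifimvekin   [unconditioned shift]
  giving Vezil fifimvekin.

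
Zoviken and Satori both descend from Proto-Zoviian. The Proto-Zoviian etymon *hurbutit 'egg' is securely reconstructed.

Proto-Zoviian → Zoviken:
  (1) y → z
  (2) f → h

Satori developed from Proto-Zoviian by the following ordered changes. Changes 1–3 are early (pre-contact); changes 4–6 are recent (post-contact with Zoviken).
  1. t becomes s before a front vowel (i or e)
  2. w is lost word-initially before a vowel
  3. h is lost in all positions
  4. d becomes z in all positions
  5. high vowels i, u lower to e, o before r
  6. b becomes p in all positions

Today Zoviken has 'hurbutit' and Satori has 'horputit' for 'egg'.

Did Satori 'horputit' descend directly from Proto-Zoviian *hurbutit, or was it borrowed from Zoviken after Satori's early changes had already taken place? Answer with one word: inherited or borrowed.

borrowed

If inherited, *hurbutit would pass through all of Satori's changes:
Satori: *hurbutit
  hurbutit → hurbusit   [palatalisation]
  hurbusit (rule 2 does not apply)
  hurbusit → urbusit   [h-loss]
  urbusit (rule 4 does not apply)
  urbusit → orbusit   [pre-rhotic lowering]
  orbusit → orpusit   [unconditioned shift]
  giving Satori orpusit.
If borrowed from Zoviken 'hurbutit' after the early changes, it would undergo only the recent ones:
  rule 4 (unconditioned shift): no change (hurbutit)
  rule 5 (pre-rhotic lowering): hurbutit → horbutit
  rule 6 (unconditioned shift): horbutit → horputit
  ⇒ as a loan: horputit
Satori 'horputit' matches the loan outcome 'horputit', not the inherited 'orpusit' — it skipped the early Satori changes, so it was borrowed from Zoviken.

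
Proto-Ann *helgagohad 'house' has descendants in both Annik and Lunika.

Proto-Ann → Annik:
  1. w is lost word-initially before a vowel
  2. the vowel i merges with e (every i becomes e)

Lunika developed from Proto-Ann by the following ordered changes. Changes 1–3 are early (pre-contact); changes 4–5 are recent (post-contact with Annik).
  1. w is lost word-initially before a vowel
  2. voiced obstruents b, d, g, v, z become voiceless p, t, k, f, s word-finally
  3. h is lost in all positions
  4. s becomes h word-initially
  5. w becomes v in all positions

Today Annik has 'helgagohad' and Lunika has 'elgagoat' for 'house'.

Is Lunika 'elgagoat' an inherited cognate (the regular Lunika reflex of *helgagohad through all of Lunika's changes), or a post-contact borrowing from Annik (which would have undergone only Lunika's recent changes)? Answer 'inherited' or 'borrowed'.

If inherited, *helgagohad would pass through all of Lunika's changes:
Lunika: *helgagohad > helgagohat > elgagoat  (by final devoicing, h-loss)
If borrowed from Annik 'helgagohad' after the early changes, it would undergo only the recent ones:
  rule 4 (debuccalisation): no change (helgagohad)
  rule 5 (unconditioned shift): no change (helgagohad)
  ⇒ as a loan: helgagohad
Lunika 'elgagoat' matches the inherited outcome exactly, so it is an inherited cognate, not a loan.

inherited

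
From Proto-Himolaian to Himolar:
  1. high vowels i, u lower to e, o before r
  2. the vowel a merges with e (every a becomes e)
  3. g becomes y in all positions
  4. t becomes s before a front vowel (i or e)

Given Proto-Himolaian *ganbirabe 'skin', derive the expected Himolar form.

yenberebe

Himolar: *ganbirabe > ganberabe > genberebe > yenberebe  (by pre-rhotic lowering, vowel merger, unconditioned shift)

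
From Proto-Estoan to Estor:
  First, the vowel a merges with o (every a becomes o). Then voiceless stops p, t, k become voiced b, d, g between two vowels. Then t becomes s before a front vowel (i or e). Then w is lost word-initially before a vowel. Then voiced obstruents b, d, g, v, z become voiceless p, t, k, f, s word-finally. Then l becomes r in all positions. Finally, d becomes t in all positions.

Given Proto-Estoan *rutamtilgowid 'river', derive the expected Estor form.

Estor: *rutamtilgowid > rutomtilgowid > rudomtilgowid > rudomsilgowid > rudomsilgowit > rudomsirgowit > rutomsirgowit  (by vowel merger, intervocalic voicing, palatalisation, final devoicing, unconditioned shift, unconditioned shift)

rutomsirgowit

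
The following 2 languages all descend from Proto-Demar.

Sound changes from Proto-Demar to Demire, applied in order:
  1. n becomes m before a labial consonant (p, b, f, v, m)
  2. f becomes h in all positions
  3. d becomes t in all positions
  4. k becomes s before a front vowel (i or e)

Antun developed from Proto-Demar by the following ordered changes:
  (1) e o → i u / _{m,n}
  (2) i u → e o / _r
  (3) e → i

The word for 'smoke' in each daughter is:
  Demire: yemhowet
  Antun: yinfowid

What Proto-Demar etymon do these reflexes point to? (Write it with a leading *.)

*yenfowed

Position 2: Demire has e, Antun has i. Demire preserves e here (none of its changes turn any other segment into e), so the proto-segment is *e.
Position 7: Demire has e, Antun has i. Demire preserves e here (none of its changes turn any other segment into e), so the proto-segment is *e.
This points to *yenfowed. Verify forward in each daughter:
Demire: *yenfowed
  yenfowed → yemfowed   [nasal place assimilation]
  yemfowed → yemhowed   [unconditioned shift]
  yemhowed → yemhowet   [unconditioned shift]
  yemhowet (rule 4 does not apply)
  giving Demire yemhowet.
Antun: *yenfowed > yinfowed > yinfowid  (by pre-nasal raising, vowel merger)
*yenfowed is the unique common source.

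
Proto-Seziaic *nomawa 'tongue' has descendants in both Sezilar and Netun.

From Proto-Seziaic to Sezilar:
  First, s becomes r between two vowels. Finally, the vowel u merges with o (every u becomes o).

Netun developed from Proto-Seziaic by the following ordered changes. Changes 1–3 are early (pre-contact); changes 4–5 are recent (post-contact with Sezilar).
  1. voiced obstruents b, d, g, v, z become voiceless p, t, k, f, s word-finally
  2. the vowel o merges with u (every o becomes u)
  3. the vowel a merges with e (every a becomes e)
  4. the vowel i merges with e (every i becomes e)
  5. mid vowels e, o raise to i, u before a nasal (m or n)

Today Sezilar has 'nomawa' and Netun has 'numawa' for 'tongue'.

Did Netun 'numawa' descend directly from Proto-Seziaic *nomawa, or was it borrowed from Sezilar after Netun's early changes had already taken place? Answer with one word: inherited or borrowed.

borrowed

If inherited, *nomawa would pass through all of Netun's changes:
Netun: start from *nomawa.
  rule 1: no change — nomawa
  rule 2 (vowel merger): nomawa → numawa
  rule 3 (vowel merger): numawa → numewe
  rule 4: no change — numewe
  rule 5: no change — numewe
  ⇒ Netun numewe
If borrowed from Sezilar 'nomawa' after the early changes, it would undergo only the recent ones:
  rule 4 (vowel merger): no change (nomawa)
  rule 5 (pre-nasal raising): nomawa → numawa
  ⇒ as a loan: numawa
Netun 'numawa' matches the loan outcome 'numawa', not the inherited 'numewe' — it skipped the early Netun changes, so it was borrowed from Sezilar.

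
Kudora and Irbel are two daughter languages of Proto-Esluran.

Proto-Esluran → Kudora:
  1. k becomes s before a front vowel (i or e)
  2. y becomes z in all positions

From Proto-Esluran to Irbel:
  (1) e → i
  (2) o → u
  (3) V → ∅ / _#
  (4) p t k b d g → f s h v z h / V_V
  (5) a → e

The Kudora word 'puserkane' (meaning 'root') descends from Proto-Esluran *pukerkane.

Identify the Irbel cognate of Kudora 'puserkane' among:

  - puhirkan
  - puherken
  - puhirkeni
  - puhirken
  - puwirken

puhirken

Irbel: start from *pukerkane.
  rule 1 (vowel merger): pukerkane → pukirkani
  rule 2: no change — pukirkani
  rule 3 (apocope): pukirkani → pukirkan
  rule 4 (intervocalic lenition): pukirkan → puhirkan
  rule 5 (vowel merger): puhirkan → puhirken
  ⇒ Irbel puhirken
Among the options, 'puhirken' alone shows every Irbel change applied in order.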